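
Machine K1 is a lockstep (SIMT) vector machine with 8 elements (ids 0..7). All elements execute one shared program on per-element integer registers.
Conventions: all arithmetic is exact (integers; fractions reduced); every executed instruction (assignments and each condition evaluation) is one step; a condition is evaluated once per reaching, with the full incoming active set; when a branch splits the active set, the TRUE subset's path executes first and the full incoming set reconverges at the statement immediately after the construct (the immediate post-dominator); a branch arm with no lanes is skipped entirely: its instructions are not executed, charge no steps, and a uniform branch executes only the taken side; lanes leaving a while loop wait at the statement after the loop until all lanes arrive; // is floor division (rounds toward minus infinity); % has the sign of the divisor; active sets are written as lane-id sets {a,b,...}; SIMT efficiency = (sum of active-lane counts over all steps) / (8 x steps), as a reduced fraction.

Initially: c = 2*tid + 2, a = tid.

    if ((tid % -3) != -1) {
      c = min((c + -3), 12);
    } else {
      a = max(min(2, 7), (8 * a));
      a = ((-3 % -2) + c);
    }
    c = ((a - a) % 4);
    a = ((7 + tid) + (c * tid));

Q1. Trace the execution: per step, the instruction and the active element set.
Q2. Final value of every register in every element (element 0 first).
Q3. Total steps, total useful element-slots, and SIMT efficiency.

step 0: eval ((tid % -3) != -1)      {0,1,2,3,4,5,6,7}
step 1: c <- min((c + -3), 12)       {0,1,3,4,6,7}
step 2: a <- max(min(2, 7), (8 * a)) {2,5}
step 3: a <- ((-3 % -2) + c)         {2,5}
step 4: c <- ((a - a) % 4)           {0,1,2,3,4,5,6,7}
step 5: a <- ((7 + tid) + (c * tid)) {0,1,2,3,4,5,6,7}

Answer: 6 steps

c: 0,0,0,0,0,0,0,0
a: 7,8,9,10,11,12,13,14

steps = 6; useful = 34; efficiency = 34/48 = 17/24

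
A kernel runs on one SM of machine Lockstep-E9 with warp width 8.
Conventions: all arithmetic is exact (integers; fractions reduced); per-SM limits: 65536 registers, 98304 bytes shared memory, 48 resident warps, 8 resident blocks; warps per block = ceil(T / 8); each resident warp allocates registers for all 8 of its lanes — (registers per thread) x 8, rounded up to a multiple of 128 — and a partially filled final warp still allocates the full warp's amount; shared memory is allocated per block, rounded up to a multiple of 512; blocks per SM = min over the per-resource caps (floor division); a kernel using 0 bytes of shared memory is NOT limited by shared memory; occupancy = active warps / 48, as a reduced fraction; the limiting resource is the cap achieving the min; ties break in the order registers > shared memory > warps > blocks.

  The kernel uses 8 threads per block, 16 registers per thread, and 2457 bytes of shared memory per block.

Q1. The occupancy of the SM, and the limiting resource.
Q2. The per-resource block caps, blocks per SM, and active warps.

Answer: occupancy 1/6, limited by blocks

registers: 512 blocks
shared memory: 38 blocks
warps: 48 blocks
blocks: 8 blocks

Answer: 8 blocks, 8 active warps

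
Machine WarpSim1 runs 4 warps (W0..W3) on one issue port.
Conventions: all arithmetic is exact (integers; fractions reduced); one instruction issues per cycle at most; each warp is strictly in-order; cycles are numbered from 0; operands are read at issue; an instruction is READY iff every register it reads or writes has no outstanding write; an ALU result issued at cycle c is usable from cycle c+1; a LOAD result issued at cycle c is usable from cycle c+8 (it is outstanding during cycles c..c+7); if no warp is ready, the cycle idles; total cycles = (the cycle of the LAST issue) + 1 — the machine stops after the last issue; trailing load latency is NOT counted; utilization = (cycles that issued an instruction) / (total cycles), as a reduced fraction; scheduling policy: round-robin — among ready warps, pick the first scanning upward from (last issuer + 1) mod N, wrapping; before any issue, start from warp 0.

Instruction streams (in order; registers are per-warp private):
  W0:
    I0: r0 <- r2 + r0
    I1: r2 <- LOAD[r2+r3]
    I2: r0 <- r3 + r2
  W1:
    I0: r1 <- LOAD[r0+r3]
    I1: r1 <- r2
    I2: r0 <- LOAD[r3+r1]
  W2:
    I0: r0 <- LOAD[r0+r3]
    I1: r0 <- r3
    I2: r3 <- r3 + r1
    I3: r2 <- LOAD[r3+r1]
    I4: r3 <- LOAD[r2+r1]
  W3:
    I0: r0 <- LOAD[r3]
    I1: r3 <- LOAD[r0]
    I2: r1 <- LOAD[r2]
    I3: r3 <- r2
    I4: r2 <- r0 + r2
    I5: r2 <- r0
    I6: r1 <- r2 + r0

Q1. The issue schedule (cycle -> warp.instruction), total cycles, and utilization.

cycle 0: W0.I0
cycle 1: W1.I0
cycle 2: W2.I0
cycle 3: W3.I0
cycle 4: W0.I1
cycle 5: idle
cycle 6: idle
cycle 7: idle
cycle 8: idle
cycle 9: W1.I1
cycle 10: W2.I1
cycle 11: W3.I1
cycle 12: W0.I2
cycle 13: W1.I2
cycle 14: W2.I2
cycle 15: W3.I2
cycle 16: W2.I3
cycle 17: idle
cycle 18: idle
cycle 19: W3.I3
cycle 20: W3.I4
cycle 21: W3.I5
cycle 22: idle
cycle 23: W3.I6
cycle 24: W2.I4

Answer: 25 cycles, utilization 18/25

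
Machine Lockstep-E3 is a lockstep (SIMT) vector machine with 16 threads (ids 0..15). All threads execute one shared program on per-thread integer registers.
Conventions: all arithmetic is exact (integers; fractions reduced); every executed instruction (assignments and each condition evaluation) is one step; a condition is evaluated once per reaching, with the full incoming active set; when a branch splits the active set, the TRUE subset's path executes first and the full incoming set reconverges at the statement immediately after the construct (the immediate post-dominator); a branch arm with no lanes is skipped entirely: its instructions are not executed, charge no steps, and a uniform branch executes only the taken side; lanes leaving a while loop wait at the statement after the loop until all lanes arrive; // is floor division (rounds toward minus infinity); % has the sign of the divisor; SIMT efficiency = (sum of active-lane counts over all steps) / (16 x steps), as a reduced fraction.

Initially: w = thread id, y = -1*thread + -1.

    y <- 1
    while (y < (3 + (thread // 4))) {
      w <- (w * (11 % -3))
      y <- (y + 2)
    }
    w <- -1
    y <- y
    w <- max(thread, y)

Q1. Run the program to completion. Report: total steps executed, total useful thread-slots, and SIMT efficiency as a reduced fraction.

Answer: 14 steps, 176 useful, 11/14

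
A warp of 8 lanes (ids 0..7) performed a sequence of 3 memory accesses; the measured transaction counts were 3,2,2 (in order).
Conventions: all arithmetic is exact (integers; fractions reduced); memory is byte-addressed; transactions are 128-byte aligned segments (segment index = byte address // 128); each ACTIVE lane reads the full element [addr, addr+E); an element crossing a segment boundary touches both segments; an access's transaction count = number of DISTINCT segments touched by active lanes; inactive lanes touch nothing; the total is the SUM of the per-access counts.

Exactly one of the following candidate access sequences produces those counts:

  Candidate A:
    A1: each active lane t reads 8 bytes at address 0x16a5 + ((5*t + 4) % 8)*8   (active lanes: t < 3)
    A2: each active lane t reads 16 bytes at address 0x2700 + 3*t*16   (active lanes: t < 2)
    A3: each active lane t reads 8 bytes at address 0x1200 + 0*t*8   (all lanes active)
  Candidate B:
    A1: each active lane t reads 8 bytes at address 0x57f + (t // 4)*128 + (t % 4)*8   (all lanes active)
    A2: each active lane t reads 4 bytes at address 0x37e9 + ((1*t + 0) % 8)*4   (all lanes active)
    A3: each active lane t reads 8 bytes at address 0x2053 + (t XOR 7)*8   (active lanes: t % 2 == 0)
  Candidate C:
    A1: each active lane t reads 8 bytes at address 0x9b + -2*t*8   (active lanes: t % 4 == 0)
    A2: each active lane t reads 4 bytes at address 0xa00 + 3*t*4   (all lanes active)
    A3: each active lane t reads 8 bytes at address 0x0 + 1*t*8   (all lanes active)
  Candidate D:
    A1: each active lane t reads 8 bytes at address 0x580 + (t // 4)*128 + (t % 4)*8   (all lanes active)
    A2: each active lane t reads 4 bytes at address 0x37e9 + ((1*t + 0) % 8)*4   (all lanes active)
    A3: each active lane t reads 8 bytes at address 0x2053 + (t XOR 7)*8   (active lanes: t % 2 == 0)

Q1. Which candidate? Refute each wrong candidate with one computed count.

A: A1 gives 1 transaction, not 3
C: A1 gives 2 transactions, not 3
D: A1 gives 2 transactions, not 3
B: all counts match (3,2,2)

Answer: B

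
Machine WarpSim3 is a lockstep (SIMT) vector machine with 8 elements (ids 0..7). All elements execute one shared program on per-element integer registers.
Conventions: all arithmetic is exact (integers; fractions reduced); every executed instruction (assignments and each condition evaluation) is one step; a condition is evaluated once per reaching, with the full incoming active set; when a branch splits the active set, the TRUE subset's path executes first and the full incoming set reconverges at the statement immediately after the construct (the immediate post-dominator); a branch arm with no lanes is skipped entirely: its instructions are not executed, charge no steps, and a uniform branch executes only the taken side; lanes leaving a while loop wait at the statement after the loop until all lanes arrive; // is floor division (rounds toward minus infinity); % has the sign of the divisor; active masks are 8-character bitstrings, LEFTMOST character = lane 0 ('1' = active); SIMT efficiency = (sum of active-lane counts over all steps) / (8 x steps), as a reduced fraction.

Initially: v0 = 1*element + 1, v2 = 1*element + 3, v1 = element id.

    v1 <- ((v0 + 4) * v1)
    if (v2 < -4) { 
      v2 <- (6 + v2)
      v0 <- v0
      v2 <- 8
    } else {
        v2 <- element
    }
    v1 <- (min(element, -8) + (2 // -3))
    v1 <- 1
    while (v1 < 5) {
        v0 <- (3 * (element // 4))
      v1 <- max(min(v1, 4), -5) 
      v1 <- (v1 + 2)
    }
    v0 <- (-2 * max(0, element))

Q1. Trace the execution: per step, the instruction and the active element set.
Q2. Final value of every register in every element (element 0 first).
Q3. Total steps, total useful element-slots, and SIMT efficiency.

step 0: v1 <- ((v0 + 4) * v1)        11111111
step 1: eval (v2 < -4)               11111111
step 2: v2 <- element                11111111
step 3: v1 <- (min(element, -8) + (2 // -3)) 11111111
step 4: v1 <- 1                      11111111
step 5: eval (v1 < 5)                11111111
step 6: v0 <- (3 * (element // 4))   11111111
step 7: v1 <- max(min(v1, 4), -5)    11111111
step 8: v1 <- (v1 + 2)               11111111
step 9: eval (v1 < 5)                11111111
step 10: v0 <- (3 * (element // 4))   11111111
step 11: v1 <- max(min(v1, 4), -5)    11111111
step 12: v1 <- (v1 + 2)               11111111
step 13: eval (v1 < 5)                11111111
step 14: v0 <- (-2 * max(0, element)) 11111111

Answer: 15 steps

v0: 0,-2,-4,-6,-8,-10,-12,-14
v2: 0,1,2,3,4,5,6,7
v1: 5,5,5,5,5,5,5,5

steps = 15; useful = 120; efficiency = 120/120 = 1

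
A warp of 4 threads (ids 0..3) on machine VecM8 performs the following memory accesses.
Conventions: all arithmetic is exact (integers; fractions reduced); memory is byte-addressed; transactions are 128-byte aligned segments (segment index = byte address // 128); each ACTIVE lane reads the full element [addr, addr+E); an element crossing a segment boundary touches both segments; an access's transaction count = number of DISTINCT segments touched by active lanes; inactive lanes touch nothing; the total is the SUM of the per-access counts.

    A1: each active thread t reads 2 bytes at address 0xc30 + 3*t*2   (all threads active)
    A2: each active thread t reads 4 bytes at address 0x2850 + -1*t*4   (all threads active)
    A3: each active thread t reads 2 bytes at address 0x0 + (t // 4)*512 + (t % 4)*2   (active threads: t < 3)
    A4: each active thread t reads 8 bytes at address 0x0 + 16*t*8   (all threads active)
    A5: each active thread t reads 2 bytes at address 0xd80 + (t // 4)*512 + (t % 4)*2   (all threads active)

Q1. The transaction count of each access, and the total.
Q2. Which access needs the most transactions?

A1: 1 transaction
A2: 1 transaction
A3: 1 transaction
A4: 4 transactions
A5: 1 transaction

Answer: 1,1,1,4,1; total 8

Answer: A4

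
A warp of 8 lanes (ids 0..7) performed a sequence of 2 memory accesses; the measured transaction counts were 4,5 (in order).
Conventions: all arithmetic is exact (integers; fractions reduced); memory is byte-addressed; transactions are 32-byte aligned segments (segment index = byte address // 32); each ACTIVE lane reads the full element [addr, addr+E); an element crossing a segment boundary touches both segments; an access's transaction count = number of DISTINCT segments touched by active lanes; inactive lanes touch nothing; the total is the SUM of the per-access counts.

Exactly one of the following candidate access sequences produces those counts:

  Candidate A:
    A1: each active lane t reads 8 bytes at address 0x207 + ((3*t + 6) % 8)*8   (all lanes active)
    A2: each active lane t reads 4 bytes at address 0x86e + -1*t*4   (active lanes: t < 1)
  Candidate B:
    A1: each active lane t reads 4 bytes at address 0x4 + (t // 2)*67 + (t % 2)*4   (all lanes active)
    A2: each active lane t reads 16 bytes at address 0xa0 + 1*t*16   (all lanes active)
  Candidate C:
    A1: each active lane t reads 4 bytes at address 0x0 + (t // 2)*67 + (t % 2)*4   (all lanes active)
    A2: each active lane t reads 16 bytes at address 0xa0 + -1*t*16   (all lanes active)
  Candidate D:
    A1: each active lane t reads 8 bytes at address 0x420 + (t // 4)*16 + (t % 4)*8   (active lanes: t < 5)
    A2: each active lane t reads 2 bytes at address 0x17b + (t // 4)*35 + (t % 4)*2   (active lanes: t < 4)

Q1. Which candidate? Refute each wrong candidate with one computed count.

A: A1 gives 3 transactions, not 4
B: A2 gives 4 transactions, not 5
D: A1 gives 1 transaction, not 4
C: all counts match (4,5)

Answer: C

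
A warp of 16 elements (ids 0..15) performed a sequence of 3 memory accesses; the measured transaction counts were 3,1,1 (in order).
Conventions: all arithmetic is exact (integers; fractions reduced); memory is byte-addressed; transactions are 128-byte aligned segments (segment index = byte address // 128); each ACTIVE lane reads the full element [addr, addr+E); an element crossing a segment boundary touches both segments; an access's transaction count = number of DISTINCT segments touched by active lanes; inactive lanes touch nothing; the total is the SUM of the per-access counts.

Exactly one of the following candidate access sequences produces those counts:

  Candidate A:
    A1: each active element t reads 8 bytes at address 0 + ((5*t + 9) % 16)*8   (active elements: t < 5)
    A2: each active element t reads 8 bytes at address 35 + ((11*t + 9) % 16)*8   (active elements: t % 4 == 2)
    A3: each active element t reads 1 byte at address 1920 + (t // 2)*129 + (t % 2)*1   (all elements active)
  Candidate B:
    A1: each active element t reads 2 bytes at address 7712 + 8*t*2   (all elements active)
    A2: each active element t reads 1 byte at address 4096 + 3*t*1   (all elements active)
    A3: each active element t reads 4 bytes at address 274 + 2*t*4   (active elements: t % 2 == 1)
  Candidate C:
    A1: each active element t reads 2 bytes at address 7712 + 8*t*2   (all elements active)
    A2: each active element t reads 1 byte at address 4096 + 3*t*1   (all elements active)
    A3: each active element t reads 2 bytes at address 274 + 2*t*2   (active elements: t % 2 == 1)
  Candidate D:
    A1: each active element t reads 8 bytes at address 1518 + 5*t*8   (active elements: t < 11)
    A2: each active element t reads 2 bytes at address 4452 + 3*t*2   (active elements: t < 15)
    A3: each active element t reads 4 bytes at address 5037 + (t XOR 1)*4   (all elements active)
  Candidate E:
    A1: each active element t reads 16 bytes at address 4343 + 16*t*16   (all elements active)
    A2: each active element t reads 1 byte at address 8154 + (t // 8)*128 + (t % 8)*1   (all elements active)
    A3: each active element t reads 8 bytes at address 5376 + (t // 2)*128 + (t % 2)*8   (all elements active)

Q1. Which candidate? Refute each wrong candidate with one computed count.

A: A1 gives 1 transaction, not 3
B: A3 gives 2 transactions, not 1
D: A1 gives 5 transactions, not 3
E: A1 gives 32 transactions, not 3
C: all counts match (3,1,1)

Answer: C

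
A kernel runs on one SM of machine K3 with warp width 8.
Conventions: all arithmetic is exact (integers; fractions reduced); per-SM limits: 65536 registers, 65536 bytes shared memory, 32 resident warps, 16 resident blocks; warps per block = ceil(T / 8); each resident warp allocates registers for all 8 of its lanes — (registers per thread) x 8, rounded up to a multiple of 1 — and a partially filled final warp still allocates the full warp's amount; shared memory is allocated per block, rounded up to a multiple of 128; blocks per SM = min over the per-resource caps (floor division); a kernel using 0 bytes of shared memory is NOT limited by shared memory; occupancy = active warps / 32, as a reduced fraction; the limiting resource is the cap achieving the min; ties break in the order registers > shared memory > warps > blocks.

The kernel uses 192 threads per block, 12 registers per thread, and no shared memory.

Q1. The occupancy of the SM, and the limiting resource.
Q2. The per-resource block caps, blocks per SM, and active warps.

Answer: occupancy 3/4, limited by warps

registers: 28 blocks
shared memory: no limit (kernel uses none)
warps: 1 block
blocks: 16 blocks

Answer: 1 block, 24 active warps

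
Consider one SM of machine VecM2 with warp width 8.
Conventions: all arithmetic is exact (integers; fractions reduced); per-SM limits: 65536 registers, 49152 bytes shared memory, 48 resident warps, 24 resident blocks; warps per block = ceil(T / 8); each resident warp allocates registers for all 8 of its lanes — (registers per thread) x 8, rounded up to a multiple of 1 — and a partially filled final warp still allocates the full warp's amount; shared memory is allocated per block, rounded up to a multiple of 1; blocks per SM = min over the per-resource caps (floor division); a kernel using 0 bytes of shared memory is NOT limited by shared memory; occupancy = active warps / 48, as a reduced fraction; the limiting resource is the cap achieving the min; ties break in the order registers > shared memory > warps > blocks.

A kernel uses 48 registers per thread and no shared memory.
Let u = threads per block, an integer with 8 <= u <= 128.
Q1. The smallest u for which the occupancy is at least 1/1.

Answer: u = 9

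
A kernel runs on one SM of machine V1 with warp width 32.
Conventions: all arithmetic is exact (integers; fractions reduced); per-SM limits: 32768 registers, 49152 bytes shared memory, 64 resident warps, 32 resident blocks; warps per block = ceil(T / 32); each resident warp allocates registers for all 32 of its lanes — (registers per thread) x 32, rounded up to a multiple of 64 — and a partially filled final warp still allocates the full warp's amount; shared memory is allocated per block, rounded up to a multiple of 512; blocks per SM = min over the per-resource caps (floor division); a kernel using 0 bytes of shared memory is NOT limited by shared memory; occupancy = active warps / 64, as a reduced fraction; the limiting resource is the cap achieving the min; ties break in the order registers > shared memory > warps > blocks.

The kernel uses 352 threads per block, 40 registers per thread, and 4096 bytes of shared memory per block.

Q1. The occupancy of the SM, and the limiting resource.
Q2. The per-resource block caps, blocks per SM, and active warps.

Answer: occupancy 11/32, limited by registers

registers: 2 blocks
shared memory: 12 blocks
warps: 5 blocks
blocks: 32 blocks

Answer: 2 blocks, 22 active warps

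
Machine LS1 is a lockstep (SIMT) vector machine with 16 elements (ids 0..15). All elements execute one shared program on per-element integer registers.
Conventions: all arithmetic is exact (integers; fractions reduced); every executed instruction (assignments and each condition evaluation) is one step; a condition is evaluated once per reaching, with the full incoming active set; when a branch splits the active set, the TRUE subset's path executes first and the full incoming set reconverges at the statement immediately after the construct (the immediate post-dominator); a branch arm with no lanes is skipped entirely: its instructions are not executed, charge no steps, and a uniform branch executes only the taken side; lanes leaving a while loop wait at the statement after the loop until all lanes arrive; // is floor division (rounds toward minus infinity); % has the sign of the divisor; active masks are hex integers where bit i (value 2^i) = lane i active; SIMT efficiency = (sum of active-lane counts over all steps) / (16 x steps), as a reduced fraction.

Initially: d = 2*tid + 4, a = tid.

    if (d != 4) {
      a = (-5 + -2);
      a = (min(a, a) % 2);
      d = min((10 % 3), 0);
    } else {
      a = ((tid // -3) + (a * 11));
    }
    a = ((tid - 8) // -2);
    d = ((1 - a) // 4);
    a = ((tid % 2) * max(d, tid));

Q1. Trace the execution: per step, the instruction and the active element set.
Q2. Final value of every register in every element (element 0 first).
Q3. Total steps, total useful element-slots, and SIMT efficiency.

step 0: eval (d != 4)                0xffff
step 1: a <- (-5 + -2)               0xfffe
step 2: a <- (min(a, a) % 2)         0xfffe
step 3: d <- min((10 % 3), 0)        0xfffe
step 4: a <- ((tid // -3) + (a * 11)) 0x0001
step 5: a <- ((tid - 8) // -2)       0xffff
step 6: d <- ((1 - a) // 4)          0xffff
step 7: a <- ((tid % 2) * max(d, tid)) 0xffff

Answer: 8 steps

d: -1,-1,-1,-1,-1,0,0,0,0,0,0,0,0,1,1,1
a: 0,1,0,3,0,5,0,7,0,9,0,11,0,13,0,15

steps = 8; useful = 110; efficiency = 110/128 = 55/64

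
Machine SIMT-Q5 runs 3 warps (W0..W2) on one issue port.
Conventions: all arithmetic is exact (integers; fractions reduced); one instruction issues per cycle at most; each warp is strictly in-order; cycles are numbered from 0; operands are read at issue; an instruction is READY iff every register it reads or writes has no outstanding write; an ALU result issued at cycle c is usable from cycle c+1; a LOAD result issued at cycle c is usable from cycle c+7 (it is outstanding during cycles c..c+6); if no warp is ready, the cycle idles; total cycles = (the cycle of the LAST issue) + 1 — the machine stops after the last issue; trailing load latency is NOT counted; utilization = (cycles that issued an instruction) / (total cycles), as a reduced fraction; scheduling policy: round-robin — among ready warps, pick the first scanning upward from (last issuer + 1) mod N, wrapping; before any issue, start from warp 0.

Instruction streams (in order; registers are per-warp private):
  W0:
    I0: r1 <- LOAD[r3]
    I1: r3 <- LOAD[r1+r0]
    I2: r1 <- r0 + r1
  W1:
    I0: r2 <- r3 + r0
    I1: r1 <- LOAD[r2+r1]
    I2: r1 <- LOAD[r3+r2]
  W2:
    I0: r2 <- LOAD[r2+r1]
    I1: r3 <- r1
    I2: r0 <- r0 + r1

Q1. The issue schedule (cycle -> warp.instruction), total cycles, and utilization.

cycle 0: W0.I0
cycle 1: W1.I0
cycle 2: W2.I0
cycle 3: W1.I1
cycle 4: W2.I1
cycle 5: W2.I2
cycle 6: idle
cycle 7: W0.I1
cycle 8: W0.I2
cycle 9: idle
cycle 10: W1.I2

Answer: 11 cycles, utilization 9/11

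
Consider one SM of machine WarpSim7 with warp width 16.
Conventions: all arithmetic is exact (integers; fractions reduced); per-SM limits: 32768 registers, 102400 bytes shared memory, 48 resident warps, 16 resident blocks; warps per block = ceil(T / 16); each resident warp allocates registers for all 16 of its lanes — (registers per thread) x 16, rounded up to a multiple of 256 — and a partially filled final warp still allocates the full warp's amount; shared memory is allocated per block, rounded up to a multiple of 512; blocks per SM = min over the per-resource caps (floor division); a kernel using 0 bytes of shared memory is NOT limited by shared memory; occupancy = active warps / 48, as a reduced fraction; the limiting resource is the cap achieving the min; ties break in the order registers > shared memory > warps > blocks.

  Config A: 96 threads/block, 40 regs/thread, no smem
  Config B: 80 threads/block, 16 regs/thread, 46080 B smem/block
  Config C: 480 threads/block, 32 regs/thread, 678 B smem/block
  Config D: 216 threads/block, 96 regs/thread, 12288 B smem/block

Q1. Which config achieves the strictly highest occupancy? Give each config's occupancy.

occupancies: A 7/8, B 5/24, C 5/8, D 7/24

Answer: A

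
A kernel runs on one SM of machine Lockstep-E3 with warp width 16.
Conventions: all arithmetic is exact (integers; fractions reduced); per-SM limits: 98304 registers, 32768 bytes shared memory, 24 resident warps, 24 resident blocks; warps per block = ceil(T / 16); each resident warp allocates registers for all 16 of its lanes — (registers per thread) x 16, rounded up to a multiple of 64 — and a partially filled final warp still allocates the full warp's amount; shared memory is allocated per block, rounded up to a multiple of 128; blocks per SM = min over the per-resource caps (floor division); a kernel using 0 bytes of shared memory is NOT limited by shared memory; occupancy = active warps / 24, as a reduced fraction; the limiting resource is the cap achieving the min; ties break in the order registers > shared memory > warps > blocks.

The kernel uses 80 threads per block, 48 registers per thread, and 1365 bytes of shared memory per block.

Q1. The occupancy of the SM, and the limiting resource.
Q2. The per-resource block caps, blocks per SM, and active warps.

Answer: occupancy 5/6, limited by warps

registers: 25 blocks
shared memory: 23 blocks
warps: 4 blocks
blocks: 24 blocks

Answer: 4 blocks, 20 active warps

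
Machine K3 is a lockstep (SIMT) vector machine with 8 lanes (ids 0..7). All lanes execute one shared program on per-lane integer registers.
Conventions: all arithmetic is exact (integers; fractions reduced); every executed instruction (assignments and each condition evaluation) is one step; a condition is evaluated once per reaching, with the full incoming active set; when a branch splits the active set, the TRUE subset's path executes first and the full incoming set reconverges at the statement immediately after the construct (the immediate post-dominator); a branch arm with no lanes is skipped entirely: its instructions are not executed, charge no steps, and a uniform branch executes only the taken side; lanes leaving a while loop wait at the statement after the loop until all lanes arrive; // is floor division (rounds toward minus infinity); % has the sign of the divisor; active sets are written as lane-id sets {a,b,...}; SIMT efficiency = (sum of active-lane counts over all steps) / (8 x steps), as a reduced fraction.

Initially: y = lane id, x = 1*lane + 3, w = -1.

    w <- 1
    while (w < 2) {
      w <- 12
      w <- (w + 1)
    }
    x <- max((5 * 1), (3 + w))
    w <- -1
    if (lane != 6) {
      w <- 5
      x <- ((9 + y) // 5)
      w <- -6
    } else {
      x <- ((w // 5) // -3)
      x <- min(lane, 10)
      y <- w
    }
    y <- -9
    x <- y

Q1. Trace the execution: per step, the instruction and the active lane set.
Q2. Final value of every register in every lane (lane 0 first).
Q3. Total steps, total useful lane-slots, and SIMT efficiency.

step 0: w <- 1                       {0,1,2,3,4,5,6,7}
step 1: eval (w < 2)                 {0,1,2,3,4,5,6,7}
step 2: w <- 12                      {0,1,2,3,4,5,6,7}
step 3: w <- (w + 1)                 {0,1,2,3,4,5,6,7}
step 4: eval (w < 2)                 {0,1,2,3,4,5,6,7}
step 5: x <- max((5 * 1), (3 + w))   {0,1,2,3,4,5,6,7}
step 6: w <- -1                      {0,1,2,3,4,5,6,7}
step 7: eval (lane != 6)             {0,1,2,3,4,5,6,7}
step 8: w <- 5                       {0,1,2,3,4,5,7}
step 9: x <- ((9 + y) // 5)          {0,1,2,3,4,5,7}
step 10: w <- -6                      {0,1,2,3,4,5,7}
step 11: x <- ((w // 5) // -3)        {6}
step 12: x <- min(lane, 10)           {6}
step 13: y <- w                       {6}
step 14: y <- -9                      {0,1,2,3,4,5,6,7}
step 15: x <- y                       {0,1,2,3,4,5,6,7}

Answer: 16 steps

y: -9,-9,-9,-9,-9,-9,-9,-9
x: -9,-9,-9,-9,-9,-9,-9,-9
w: -6,-6,-6,-6,-6,-6,-1,-6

steps = 16; useful = 104; efficiency = 104/128 = 13/16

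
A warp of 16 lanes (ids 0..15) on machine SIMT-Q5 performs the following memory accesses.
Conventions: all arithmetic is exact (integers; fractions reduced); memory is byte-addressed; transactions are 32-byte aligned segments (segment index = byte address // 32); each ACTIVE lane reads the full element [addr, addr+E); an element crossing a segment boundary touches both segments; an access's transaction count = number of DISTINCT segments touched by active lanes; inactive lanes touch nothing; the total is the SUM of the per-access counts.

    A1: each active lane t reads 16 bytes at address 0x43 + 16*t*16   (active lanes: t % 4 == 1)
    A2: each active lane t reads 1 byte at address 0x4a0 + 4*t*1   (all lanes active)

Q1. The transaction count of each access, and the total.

A1: 4 transactions
A2: 2 transactions

Answer: 4,2; total 6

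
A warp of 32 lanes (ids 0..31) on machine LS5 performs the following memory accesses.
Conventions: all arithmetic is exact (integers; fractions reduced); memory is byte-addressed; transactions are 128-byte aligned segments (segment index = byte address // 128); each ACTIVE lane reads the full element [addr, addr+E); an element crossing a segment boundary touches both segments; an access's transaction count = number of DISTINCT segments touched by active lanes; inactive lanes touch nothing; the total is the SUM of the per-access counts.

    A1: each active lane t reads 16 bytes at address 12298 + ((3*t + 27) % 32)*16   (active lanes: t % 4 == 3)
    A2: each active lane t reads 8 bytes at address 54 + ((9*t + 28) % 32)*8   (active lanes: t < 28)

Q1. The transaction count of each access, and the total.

A1: 4 transactions
A2: 3 transactions

Answer: 4,3; total 7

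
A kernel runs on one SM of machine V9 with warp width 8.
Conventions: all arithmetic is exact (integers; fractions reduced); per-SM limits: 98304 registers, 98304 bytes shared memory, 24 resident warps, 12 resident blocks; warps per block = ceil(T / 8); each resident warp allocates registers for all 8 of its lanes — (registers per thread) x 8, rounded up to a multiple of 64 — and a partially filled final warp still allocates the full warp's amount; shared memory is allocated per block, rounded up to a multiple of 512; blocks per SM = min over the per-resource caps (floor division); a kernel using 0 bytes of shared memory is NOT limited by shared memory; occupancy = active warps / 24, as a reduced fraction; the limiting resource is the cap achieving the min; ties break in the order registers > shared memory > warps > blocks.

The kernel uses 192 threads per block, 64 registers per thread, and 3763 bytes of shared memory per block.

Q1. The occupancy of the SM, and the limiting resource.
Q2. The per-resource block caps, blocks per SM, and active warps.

Answer: occupancy 1, limited by warps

registers: 8 blocks
shared memory: 24 blocks
warps: 1 block
blocks: 12 blocks

Answer: 1 block, 24 active warps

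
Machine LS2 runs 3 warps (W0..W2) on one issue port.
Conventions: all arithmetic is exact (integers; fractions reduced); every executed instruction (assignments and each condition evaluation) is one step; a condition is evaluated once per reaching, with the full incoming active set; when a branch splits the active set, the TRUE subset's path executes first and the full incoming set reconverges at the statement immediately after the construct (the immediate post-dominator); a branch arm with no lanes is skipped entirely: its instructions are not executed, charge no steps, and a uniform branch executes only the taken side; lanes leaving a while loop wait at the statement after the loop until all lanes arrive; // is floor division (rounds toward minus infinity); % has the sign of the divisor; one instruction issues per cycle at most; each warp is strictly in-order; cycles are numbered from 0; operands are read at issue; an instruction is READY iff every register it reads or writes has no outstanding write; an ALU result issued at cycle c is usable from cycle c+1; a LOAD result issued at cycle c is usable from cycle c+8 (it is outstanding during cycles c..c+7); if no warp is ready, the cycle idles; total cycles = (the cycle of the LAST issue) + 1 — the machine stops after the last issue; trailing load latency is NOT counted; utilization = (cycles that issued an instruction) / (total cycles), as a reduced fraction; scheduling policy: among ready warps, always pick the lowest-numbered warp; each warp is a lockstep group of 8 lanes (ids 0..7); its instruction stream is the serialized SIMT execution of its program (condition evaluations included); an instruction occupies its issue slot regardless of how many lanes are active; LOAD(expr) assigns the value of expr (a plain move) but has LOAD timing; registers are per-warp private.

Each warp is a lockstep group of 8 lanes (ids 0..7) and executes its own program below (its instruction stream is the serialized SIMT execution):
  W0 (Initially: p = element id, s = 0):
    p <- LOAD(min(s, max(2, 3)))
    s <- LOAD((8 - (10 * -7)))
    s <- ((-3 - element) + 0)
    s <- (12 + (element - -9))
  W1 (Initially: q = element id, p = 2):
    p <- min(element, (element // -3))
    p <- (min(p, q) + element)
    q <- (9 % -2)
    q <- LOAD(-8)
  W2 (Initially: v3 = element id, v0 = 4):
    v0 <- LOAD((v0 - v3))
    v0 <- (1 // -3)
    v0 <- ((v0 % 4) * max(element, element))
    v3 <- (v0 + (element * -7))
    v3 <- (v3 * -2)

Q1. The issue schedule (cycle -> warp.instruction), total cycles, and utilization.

cycle 0: W0.I0
cycle 1: W0.I1
cycle 2: W1.I0
cycle 3: W1.I1
cycle 4: W1.I2
cycle 5: W1.I3
cycle 6: W2.I0
cycle 7: idle
cycle 8: idle
cycle 9: W0.I2
cycle 10: W0.I3
cycle 11: idle
cycle 12: idle
cycle 13: idle
cycle 14: W2.I1
cycle 15: W2.I2
cycle 16: W2.I3
cycle 17: W2.I4

Answer: 18 cycles, utilization 13/18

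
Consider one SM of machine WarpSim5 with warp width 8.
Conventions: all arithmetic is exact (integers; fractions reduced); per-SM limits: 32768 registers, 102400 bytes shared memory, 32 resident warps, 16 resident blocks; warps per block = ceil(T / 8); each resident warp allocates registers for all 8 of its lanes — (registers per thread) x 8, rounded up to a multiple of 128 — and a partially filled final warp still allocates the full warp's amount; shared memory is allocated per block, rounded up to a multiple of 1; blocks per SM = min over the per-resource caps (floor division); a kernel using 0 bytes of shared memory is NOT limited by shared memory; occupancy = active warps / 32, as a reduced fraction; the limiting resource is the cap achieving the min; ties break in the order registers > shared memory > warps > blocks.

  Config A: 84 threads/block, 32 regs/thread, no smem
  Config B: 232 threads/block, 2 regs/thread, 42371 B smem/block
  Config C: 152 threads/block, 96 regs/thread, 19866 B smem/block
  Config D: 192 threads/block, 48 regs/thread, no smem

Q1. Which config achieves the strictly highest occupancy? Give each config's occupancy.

occupancies: A 11/16, B 29/32, C 19/32, D 3/4

Answer: B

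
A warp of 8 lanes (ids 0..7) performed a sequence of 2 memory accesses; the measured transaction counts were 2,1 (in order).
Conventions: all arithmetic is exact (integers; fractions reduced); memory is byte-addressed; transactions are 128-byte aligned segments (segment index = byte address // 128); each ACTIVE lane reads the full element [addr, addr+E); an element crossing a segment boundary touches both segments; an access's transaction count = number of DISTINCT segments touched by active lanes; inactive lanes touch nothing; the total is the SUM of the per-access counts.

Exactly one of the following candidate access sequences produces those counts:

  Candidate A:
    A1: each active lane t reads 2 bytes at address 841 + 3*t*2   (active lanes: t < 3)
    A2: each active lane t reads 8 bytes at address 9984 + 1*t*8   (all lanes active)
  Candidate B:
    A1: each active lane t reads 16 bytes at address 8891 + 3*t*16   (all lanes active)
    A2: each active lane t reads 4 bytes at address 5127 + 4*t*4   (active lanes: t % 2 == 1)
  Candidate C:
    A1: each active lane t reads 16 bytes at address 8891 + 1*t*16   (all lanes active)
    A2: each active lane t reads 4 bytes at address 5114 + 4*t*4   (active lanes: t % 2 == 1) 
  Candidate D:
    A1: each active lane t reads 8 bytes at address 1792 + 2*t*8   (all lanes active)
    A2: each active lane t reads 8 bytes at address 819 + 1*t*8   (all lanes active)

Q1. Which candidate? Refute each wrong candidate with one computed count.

A: A1 gives 1 transaction, not 2
B: A1 gives 4 transactions, not 2
D: A1 gives 1 transaction, not 2
C: all counts match (2,1)

Answer: C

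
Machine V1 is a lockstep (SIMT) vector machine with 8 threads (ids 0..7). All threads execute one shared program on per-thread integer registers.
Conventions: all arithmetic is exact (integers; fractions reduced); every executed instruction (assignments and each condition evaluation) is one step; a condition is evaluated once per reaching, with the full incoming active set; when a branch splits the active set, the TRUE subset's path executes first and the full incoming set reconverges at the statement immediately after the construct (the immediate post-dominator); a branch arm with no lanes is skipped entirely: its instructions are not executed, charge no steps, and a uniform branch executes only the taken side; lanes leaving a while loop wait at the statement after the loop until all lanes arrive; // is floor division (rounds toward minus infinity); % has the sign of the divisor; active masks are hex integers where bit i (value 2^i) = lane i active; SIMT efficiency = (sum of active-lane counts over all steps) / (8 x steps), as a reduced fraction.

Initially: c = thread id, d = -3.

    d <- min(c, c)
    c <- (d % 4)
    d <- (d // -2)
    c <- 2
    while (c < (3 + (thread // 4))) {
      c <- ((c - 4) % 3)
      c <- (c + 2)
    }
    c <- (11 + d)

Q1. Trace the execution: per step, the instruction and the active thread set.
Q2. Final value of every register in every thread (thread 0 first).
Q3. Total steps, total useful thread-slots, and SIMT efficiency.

step 0: d <- min(c, c)               0xff
step 1: c <- (d % 4)                 0xff
step 2: d <- (d // -2)               0xff
step 3: c <- 2                       0xff
step 4: eval (c < (3 + (thread // 4))) 0xff
step 5: c <- ((c - 4) % 3)           0xff
step 6: c <- (c + 2)                 0xff
step 7: eval (c < (3 + (thread // 4))) 0xff
step 8: c <- ((c - 4) % 3)           0xf0
step 9: c <- (c + 2)                 0xf0
step 10: eval (c < (3 + (thread // 4))) 0xf0
step 11: c <- (11 + d)                0xff

Answer: 12 steps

c: 11,10,10,9,9,8,8,7
d: 0,-1,-1,-2,-2,-3,-3,-4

steps = 12; useful = 84; efficiency = 84/96 = 7/8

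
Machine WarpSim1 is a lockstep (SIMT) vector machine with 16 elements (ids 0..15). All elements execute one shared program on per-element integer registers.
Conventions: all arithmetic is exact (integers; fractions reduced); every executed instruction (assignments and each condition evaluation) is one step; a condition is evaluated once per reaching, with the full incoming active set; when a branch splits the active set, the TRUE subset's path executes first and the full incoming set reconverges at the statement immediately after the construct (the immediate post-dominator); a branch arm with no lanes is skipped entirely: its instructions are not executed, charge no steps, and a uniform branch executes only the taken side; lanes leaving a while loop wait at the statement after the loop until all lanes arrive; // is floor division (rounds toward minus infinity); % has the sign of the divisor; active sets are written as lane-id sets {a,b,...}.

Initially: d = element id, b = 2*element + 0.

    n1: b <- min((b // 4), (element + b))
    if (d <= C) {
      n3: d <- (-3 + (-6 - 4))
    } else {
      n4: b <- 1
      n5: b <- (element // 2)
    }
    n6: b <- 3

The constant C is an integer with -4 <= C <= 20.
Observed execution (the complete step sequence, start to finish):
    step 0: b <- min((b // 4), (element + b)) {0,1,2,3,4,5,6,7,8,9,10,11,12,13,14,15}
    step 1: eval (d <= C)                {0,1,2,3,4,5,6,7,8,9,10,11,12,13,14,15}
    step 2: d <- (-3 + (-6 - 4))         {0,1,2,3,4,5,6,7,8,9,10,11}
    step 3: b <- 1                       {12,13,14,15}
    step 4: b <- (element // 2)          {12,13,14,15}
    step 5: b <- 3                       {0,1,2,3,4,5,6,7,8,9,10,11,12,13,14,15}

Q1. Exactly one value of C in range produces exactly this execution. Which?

Answer: C = 11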